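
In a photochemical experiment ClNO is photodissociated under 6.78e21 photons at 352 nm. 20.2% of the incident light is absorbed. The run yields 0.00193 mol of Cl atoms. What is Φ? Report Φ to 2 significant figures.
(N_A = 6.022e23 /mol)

Φ = 0.85

Moles of photons: 6.78e21 / 6.022e23 = 0.01126 mol.
Photons absorbed: 0.202 × 0.01126 = 0.002275 mol.
Φ = 0.00193 mol / 0.002275 mol photons = 0.85.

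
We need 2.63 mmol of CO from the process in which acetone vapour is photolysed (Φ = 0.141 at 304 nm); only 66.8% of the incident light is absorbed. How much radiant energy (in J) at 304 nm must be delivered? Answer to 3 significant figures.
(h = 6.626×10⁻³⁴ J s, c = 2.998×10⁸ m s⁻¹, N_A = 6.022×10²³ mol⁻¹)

Product: 2.63 mmol = 0.00263 mol.
Photons that must be absorbed: 0.00263 / 0.141 = 0.01865 mol.
Incident photons needed: 0.01865 / 0.668 = 0.02792 mol.
Photon energy: hc/λ = 6.534×10⁻¹⁹ J; per mole, 3.935×10⁵ J mol⁻¹.
Energy required: 0.02792 × 3.935×10⁵ = 1.10×10⁴ J.

1.10×10⁴ J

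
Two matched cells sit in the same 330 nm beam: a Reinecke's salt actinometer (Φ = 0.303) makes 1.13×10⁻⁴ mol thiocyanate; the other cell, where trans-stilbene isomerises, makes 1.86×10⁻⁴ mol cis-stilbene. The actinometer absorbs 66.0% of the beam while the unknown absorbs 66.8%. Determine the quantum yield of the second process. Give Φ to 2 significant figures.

Photons absorbed by the actinometer: 1.13×10⁻⁴ / 0.303 = 3.729×10⁻⁴ mol.
Incident flux: 3.729×10⁻⁴ / 0.660 = 5.650×10⁻⁴ einstein.
Absorbed by unknown: 0.668 × 5.650×10⁻⁴ = 3.774×10⁻⁴ mol.
Φ(unknown) = 1.86×10⁻⁴ / 3.774×10⁻⁴ = 0.49.

Φ = 0.49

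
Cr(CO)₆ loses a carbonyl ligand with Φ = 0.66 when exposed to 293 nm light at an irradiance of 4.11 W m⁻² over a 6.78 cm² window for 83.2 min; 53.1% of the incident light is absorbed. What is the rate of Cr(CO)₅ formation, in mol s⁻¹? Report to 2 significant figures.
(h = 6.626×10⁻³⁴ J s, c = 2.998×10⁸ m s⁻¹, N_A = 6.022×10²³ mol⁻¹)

Photon energy at 293 nm: hc/λ = (6.626×10⁻³⁴)(2.998×10⁸)/(293×10⁻⁹) = 6.780×10⁻¹⁹ J.
Energy delivered: (4.11 W m⁻²)(6.78×10⁻⁴ m²)(4992 s) = 13.91 J.
Photons incident: 13.91 / 6.780×10⁻¹⁹ = 2.052×10¹⁹, i.e. 2.052×10¹⁹/6.022×10²³ = 3.408×10⁻⁵ mol.
Photons absorbed: 0.531 × 3.408×10⁻⁵ = 1.810×10⁻⁵ mol.
Product formed: 0.66 × 1.810×10⁻⁵ = 1.195×10⁻⁵ mol.
Rate: 1.195×10⁻⁵ / 4992 s = 2.4×10⁻⁹ mol s⁻¹.

2.4×10⁻⁹ mol s⁻¹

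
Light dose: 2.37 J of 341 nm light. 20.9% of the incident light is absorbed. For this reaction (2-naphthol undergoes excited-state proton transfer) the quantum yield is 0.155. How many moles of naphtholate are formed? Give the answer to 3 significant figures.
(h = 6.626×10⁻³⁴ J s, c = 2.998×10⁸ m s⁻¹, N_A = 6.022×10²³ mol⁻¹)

2.19×10⁻⁷ mol

Photon energy at 341 nm: hc/λ = (6.626×10⁻³⁴)(2.998×10⁸)/(341×10⁻⁹) = 5.825×10⁻¹⁹ J.
Photons incident: 2.37 / 5.825×10⁻¹⁹ = 4.069×10¹⁸, i.e. 4.069×10¹⁸/6.022×10²³ = 6.757×10⁻⁶ mol.
Photons absorbed: 0.209 × 6.757×10⁻⁶ = 1.412×10⁻⁶ mol.
Product: Φ × n_abs = 0.155 × 1.412×10⁻⁶ = 2.189×10⁻⁷ mol.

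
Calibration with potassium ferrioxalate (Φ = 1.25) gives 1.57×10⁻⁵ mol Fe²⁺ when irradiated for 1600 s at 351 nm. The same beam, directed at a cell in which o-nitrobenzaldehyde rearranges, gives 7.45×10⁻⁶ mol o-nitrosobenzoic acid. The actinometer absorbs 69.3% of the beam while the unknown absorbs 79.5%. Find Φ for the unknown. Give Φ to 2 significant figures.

Φ = 0.52

Photons absorbed by the actinometer: 1.57×10⁻⁵ / 1.25 = 1.256×10⁻⁵ mol.
Incident flux: 1.256×10⁻⁵ / 0.693 = 1.812×10⁻⁵ einstein.
Absorbed by unknown: 0.795 × 1.812×10⁻⁵ = 1.441×10⁻⁵ mol.
Φ(unknown) = 7.45×10⁻⁶ / 1.441×10⁻⁵ = 0.52.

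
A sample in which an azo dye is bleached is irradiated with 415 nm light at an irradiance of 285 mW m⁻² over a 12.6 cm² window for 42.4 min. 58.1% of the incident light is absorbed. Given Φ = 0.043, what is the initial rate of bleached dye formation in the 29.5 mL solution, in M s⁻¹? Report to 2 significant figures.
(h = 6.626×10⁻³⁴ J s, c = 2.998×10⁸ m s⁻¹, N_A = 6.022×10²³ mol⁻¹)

1.1×10⁻⁹ M s⁻¹

Photon energy at 415 nm: hc/λ = (6.626×10⁻³⁴)(2.998×10⁸)/(415×10⁻⁹) = 4.787×10⁻¹⁹ J.
Energy delivered: (285 mW m⁻²)(12.6×10⁻⁴ m²)(2544 s) = 0.9136 J.
Photons incident: 0.9136 / 4.787×10⁻¹⁹ = 1.909×10¹⁸, i.e. 1.909×10¹⁸/6.022×10²³ = 3.170×10⁻⁶ mol.
Photons absorbed: 0.581 × 3.170×10⁻⁶ = 1.842×10⁻⁶ mol.
Product formed: 0.043 × 1.842×10⁻⁶ = 7.921×10⁻⁸ mol.
Rate: 7.921×10⁻⁸ mol / (2544 s × 0.0295 L) = 1.1×10⁻⁹ M s⁻¹.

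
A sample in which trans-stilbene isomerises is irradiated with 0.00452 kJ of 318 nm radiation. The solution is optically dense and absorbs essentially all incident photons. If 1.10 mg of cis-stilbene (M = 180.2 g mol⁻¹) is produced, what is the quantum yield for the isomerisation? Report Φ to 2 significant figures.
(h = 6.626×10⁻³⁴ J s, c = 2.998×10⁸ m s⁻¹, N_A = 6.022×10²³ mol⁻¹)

Product: 1.10 mg / 180.2 g mol⁻¹ = 6.104×10⁻⁶ mol.
Photon energy at 318 nm: hc/λ = (6.626×10⁻³⁴)(2.998×10⁸)/(318×10⁻⁹) = 6.247×10⁻¹⁹ J.
Incident energy: 0.00452 kJ = 4.52 J.
Photons incident: 4.52 / 6.247×10⁻¹⁹ = 7.235×10¹⁸, i.e. 7.235×10¹⁸/6.022×10²³ = 1.201×10⁻⁵ mol.
Φ = 6.104×10⁻⁶ mol / 1.201×10⁻⁵ mol photons = 0.51.

Φ = 0.51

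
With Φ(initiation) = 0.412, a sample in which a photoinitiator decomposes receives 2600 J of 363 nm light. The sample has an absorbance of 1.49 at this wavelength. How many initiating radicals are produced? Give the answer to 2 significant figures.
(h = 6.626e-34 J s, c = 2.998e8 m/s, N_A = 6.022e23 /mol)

Photon energy at 363 nm: hc/λ = (6.626e-34)(2.998e8)/(363e-9) = 5.472e-19 J.
Photons incident: 2600 / 5.472e-19 = 4.751e21, i.e. 4.751e21/6.022e23 = 0.007889 mol.
Fraction absorbed: 1 − 10^(−1.49) = 0.9676.
Photons absorbed: 0.9676 × 0.007889 = 0.007633 mol.
Product: Φ × n_abs = 0.412 × 0.007633 = 0.003145 mol.
As a count: 0.003145 × 6.022e23 = 1.9e21.

1.9e21 initiating radicals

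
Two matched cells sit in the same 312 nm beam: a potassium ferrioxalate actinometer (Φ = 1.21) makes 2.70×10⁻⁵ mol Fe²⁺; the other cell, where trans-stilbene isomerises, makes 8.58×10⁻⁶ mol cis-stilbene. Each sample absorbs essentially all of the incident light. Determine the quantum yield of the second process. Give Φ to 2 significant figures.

Φ = 0.38

Photons absorbed by the actinometer: 2.70×10⁻⁵ / 1.21 = 2.231×10⁻⁵ mol.
Φ(unknown) = 8.58×10⁻⁶ / 2.231×10⁻⁵ = 0.38.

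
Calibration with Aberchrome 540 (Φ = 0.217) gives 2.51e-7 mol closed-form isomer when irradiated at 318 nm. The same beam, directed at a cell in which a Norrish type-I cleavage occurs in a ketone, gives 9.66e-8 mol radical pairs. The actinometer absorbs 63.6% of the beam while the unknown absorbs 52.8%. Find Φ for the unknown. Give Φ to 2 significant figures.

Φ = 0.10

Photons absorbed by the actinometer: 2.51e-7 / 0.217 = 1.157e-6 mol.
Incident flux: 1.157e-6 / 0.636 = 1.819e-6 einstein.
Absorbed by unknown: 0.528 × 1.819e-6 = 9.604e-7 mol.
Φ(unknown) = 9.66e-8 / 9.604e-7 = 0.10.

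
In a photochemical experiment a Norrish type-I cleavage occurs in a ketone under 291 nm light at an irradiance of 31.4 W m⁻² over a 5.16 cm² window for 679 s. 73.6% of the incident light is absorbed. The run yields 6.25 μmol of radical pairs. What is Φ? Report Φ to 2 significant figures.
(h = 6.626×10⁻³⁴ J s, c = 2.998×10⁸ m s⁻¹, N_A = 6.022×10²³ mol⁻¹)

Φ = 0.32

Product: 6.25 μmol = 6.25×10⁻⁶ mol.
Photon energy at 291 nm: hc/λ = (6.626×10⁻³⁴)(2.998×10⁸)/(291×10⁻⁹) = 6.826×10⁻¹⁹ J.
Energy delivered: (31.4 W m⁻²)(5.16×10⁻⁴ m²)(679 s) = 11.00 J.
Photons incident: 11.00 / 6.826×10⁻¹⁹ = 1.611×10¹⁹, i.e. 1.611×10¹⁹/6.022×10²³ = 2.675×10⁻⁵ mol.
Photons absorbed: 0.736 × 2.675×10⁻⁵ = 1.969×10⁻⁵ mol.
Φ = 6.25×10⁻⁶ mol / 1.969×10⁻⁵ mol photons = 0.32.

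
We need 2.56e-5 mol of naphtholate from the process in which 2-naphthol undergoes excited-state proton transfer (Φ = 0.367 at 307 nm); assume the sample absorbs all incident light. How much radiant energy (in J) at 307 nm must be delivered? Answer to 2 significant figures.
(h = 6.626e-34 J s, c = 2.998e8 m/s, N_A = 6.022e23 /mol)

Photons that must be absorbed: 2.56e-5 / 0.367 = 6.975e-5 mol.
Photon energy: hc/λ = 6.471e-19 J; per mole, 3.897e5 J mol⁻¹.
Energy required: 6.975e-5 × 3.897e5 = 27 J.

27 J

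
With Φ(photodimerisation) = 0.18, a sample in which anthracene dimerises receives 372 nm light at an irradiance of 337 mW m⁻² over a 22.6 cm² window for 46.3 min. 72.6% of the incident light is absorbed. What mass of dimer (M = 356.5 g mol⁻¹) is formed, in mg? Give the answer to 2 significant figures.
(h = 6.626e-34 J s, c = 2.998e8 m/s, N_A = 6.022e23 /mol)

Photon energy at 372 nm: hc/λ = (6.626e-34)(2.998e8)/(372e-9) = 5.340e-19 J.
Energy delivered: (337 mW m⁻²)(22.6e-4 m²)(2778 s) = 2.116 J.
Photons incident: 2.116 / 5.340e-19 = 3.963e18, i.e. 3.963e18/6.022e23 = 6.581e-6 mol.
Photons absorbed: 0.726 × 6.581e-6 = 4.778e-6 mol.
Product: Φ × n_abs = 0.18 × 4.778e-6 = 8.600e-7 mol.
Mass: 8.600e-7 × 356.5 = 3.066e-4 g = 0.31 mg.

0.31 mg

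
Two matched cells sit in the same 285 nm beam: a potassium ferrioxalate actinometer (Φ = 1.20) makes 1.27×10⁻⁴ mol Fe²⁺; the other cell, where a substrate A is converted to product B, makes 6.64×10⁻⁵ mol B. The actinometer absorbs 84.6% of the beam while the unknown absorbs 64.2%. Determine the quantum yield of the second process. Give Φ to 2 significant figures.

Φ = 0.83

Photons absorbed by the actinometer: 1.27×10⁻⁴ / 1.20 = 1.058×10⁻⁴ mol.
Incident flux: 1.058×10⁻⁴ / 0.846 = 1.251×10⁻⁴ einstein.
Absorbed by unknown: 0.642 × 1.251×10⁻⁴ = 8.031×10⁻⁵ mol.
Φ(unknown) = 6.64×10⁻⁵ / 8.031×10⁻⁵ = 0.83.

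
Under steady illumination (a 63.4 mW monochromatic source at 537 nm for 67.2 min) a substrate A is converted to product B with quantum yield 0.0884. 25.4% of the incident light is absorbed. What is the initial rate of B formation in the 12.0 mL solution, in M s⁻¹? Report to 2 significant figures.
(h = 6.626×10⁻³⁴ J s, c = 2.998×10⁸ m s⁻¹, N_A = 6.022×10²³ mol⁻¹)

Photon energy at 537 nm: hc/λ = (6.626×10⁻³⁴)(2.998×10⁸)/(537×10⁻⁹) = 3.699×10⁻¹⁹ J.
Energy delivered: (63.4 mW)(4032 s) = 255.6 J.
Photons incident: 255.6 / 3.699×10⁻¹⁹ = 6.910×10²⁰, i.e. 6.910×10²⁰/6.022×10²³ = 0.001147 mol.
Photons absorbed: 0.254 × 0.001147 = 2.913×10⁻⁴ mol.
Product formed: 0.0884 × 2.913×10⁻⁴ = 2.575×10⁻⁵ mol.
Rate: 2.575×10⁻⁵ mol / (4032 s × 0.012 L) = 5.3×10⁻⁷ M s⁻¹.

5.3×10⁻⁷ M s⁻¹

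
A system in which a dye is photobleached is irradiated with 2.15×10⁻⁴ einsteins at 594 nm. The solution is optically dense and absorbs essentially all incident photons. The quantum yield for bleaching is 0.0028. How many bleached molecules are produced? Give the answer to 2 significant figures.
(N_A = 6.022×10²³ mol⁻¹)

Product: Φ × n_abs = 0.0028 × 2.15×10⁻⁴ = 6.020×10⁻⁷ mol.
As a count: 6.020×10⁻⁷ × 6.022×10²³ = 3.6×10¹⁷.

3.6×10¹⁷ bleached molecules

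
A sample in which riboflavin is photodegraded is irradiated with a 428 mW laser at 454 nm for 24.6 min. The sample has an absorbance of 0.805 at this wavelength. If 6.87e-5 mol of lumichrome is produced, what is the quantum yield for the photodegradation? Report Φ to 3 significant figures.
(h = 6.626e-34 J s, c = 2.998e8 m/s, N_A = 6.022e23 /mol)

Photon energy at 454 nm: hc/λ = (6.626e-34)(2.998e8)/(454e-9) = 4.375e-19 J.
Energy delivered: (428 mW)(1476 s) = 631.7 J.
Photons incident: 631.7 / 4.375e-19 = 1.444e21, i.e. 1.444e21/6.022e23 = 0.002398 mol.
Fraction absorbed: 1 − 10^(−0.805) = 0.8433.
Photons absorbed: 0.8433 × 0.002398 = 0.002022 mol.
Φ = 6.87e-5 mol / 0.002022 mol photons = 0.0340.

Φ = 0.0340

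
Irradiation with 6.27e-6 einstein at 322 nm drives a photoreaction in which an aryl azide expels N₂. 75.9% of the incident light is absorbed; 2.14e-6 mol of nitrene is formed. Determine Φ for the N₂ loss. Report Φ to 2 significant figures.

Photons absorbed: 0.759 × 6.27e-6 = 4.759e-6 mol.
Φ = 2.14e-6 mol / 4.759e-6 mol photons = 0.45.

Φ = 0.45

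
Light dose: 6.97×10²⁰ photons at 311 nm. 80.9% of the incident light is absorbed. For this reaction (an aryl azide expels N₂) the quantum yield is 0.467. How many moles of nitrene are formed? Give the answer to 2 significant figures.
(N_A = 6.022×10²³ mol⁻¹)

Moles of photons: 6.97×10²⁰ / 6.022×10²³ = 0.001157 mol.
Photons absorbed: 0.809 × 0.001157 = 9.360×10⁻⁴ mol.
Product: Φ × n_abs = 0.467 × 9.360×10⁻⁴ = 4.371×10⁻⁴ mol.

4.4×10⁻⁴ mol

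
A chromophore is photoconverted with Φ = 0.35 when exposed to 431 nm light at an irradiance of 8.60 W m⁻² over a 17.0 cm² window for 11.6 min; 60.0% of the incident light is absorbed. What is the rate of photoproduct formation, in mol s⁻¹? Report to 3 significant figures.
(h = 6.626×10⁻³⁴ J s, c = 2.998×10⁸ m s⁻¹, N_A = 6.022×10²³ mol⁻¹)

Photon energy at 431 nm: hc/λ = (6.626×10⁻³⁴)(2.998×10⁸)/(431×10⁻⁹) = 4.609×10⁻¹⁹ J.
Energy delivered: (8.60 W m⁻²)(17.0×10⁻⁴ m²)(696 s) = 10.18 J.
Photons incident: 10.18 / 4.609×10⁻¹⁹ = 2.209×10¹⁹, i.e. 2.209×10¹⁹/6.022×10²³ = 3.668×10⁻⁵ mol.
Photons absorbed: 0.600 × 3.668×10⁻⁵ = 2.201×10⁻⁵ mol.
Product formed: 0.35 × 2.201×10⁻⁵ = 7.704×10⁻⁶ mol.
Rate: 7.704×10⁻⁶ / 696 s = 1.11×10⁻⁸ mol s⁻¹.

1.11×10⁻⁸ mol s⁻¹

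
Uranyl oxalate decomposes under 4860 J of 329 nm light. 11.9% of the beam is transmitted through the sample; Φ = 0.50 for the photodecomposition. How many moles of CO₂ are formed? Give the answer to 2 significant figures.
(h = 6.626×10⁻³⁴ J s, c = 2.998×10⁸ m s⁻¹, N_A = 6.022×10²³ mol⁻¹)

Photon energy at 329 nm: hc/λ = (6.626×10⁻³⁴)(2.998×10⁸)/(329×10⁻⁹) = 6.038×10⁻¹⁹ J.
Photons incident: 4860 / 6.038×10⁻¹⁹ = 8.049×10²¹, i.e. 8.049×10²¹/6.022×10²³ = 0.01337 mol.
Fraction absorbed: 1 − 11.9/100 = 0.8810.
Photons absorbed: 0.8810 × 0.01337 = 0.01178 mol.
Product: Φ × n_abs = 0.50 × 0.01178 = 0.005890 mol.

0.0059 mol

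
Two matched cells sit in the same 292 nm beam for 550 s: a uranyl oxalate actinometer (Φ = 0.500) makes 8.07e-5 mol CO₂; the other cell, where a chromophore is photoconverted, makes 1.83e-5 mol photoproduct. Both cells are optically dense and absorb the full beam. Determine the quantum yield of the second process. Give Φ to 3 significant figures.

Φ = 0.113

Photons absorbed by the actinometer: 8.07e-5 / 0.500 = 1.614e-4 mol.
Φ(unknown) = 1.83e-5 / 1.614e-4 = 0.113.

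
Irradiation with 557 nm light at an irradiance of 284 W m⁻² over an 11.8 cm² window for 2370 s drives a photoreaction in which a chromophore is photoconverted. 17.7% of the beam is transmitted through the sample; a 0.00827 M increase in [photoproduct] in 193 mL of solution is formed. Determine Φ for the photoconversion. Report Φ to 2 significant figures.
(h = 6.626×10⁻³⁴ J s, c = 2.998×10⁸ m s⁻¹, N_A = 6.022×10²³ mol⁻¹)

Φ = 0.52

Product: (0.00827 M)(0.193 L) = 0.001596 mol.
Photon energy at 557 nm: hc/λ = (6.626×10⁻³⁴)(2.998×10⁸)/(557×10⁻⁹) = 3.566×10⁻¹⁹ J.
Energy delivered: (284 W m⁻²)(11.8×10⁻⁴ m²)(2370 s) = 794.2 J.
Photons incident: 794.2 / 3.566×10⁻¹⁹ = 2.227×10²¹, i.e. 2.227×10²¹/6.022×10²³ = 0.003698 mol.
Fraction absorbed: 1 − 17.7/100 = 0.8230.
Photons absorbed: 0.8230 × 0.003698 = 0.003043 mol.
Φ = 0.001596 mol / 0.003043 mol photons = 0.52.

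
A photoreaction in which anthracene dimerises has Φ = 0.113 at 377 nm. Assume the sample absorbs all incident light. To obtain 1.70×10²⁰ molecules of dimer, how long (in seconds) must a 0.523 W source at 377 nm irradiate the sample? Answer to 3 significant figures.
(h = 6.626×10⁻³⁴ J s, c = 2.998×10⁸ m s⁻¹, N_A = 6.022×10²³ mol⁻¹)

t ≈ 1520 s

Product: 1.70×10²⁰ / 6.022×10²³ = 2.823×10⁻⁴ mol.
Photons that must be absorbed: 2.823×10⁻⁴ / 0.113 = 0.002498 mol.
Photon energy: hc/λ = 5.269×10⁻¹⁹ J; per mole, 3.173×10⁵ J mol⁻¹.
Energy required: 0.002498 × 3.173×10⁵ = 792.6 J.
Time: 792.6 J / 0.523 W = 1520 s.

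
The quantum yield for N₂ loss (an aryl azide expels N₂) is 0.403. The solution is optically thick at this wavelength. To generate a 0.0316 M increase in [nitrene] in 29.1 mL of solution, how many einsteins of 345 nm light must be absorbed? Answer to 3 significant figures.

Product: (0.0316 M)(0.0291 L) = 9.196×10⁻⁴ mol.
Photons that must be absorbed: 9.196×10⁻⁴ / 0.403 = 0.002282 mol.

0.00228 einstein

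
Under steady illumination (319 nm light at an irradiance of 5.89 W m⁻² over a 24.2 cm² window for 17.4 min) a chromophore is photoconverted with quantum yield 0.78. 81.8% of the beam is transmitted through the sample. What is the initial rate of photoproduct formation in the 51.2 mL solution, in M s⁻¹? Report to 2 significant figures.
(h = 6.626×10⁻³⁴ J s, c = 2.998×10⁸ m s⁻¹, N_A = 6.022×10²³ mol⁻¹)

1.1×10⁻⁷ M s⁻¹

Photon energy at 319 nm: hc/λ = (6.626×10⁻³⁴)(2.998×10⁸)/(319×10⁻⁹) = 6.227×10⁻¹⁹ J.
Energy delivered: (5.89 W m⁻²)(24.2×10⁻⁴ m²)(1044 s) = 14.88 J.
Photons incident: 14.88 / 6.227×10⁻¹⁹ = 2.390×10¹⁹, i.e. 2.390×10¹⁹/6.022×10²³ = 3.969×10⁻⁵ mol.
Fraction absorbed: 1 − 81.8/100 = 0.1820.
Photons absorbed: 0.1820 × 3.969×10⁻⁵ = 7.224×10⁻⁶ mol.
Product formed: 0.78 × 7.224×10⁻⁶ = 5.635×10⁻⁶ mol.
Rate: 5.635×10⁻⁶ mol / (1044 s × 0.0512 L) = 1.1×10⁻⁷ M s⁻¹.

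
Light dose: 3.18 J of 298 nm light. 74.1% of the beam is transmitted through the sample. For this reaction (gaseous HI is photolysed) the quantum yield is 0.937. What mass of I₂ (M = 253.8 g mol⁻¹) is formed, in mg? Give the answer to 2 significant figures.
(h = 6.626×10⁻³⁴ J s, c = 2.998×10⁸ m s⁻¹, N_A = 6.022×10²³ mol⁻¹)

Photon energy at 298 nm: hc/λ = (6.626×10⁻³⁴)(2.998×10⁸)/(298×10⁻⁹) = 6.666×10⁻¹⁹ J.
Photons incident: 3.18 / 6.666×10⁻¹⁹ = 4.770×10¹⁸, i.e. 4.770×10¹⁸/6.022×10²³ = 7.921×10⁻⁶ mol.
Fraction absorbed: 1 − 74.1/100 = 0.2590.
Photons absorbed: 0.2590 × 7.921×10⁻⁶ = 2.052×10⁻⁶ mol.
Product: Φ × n_abs = 0.937 × 2.052×10⁻⁶ = 1.923×10⁻⁶ mol.
Mass: 1.923×10⁻⁶ × 253.8 = 4.881×10⁻⁴ g = 0.49 mg.

0.49 mg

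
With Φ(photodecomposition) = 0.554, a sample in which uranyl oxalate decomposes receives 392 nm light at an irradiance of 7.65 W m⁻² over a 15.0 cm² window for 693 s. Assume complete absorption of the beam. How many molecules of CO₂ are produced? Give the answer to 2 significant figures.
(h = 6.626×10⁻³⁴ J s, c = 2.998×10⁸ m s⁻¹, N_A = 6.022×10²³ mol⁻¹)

Photon energy at 392 nm: hc/λ = (6.626×10⁻³⁴)(2.998×10⁸)/(392×10⁻⁹) = 5.068×10⁻¹⁹ J.
Energy delivered: (7.65 W m⁻²)(15.0×10⁻⁴ m²)(693 s) = 7.952 J.
Photons incident: 7.952 / 5.068×10⁻¹⁹ = 1.569×10¹⁹, i.e. 1.569×10¹⁹/6.022×10²³ = 2.605×10⁻⁵ mol.
Product: Φ × n_abs = 0.554 × 2.605×10⁻⁵ = 1.443×10⁻⁵ mol.
As a count: 1.443×10⁻⁵ × 6.022×10²³ = 8.7×10¹⁸.

8.7×10¹⁸ molecules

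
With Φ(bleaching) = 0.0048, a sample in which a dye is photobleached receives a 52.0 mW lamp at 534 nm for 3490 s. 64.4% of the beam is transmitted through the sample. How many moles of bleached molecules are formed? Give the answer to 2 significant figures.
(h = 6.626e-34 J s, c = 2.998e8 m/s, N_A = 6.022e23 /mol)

1.4e-6 mol

Photon energy at 534 nm: hc/λ = (6.626e-34)(2.998e8)/(534e-9) = 3.720e-19 J.
Energy delivered: (52.0 mW)(3490 s) = 181.5 J.
Photons incident: 181.5 / 3.720e-19 = 4.879e20, i.e. 4.879e20/6.022e23 = 8.102e-4 mol.
Fraction absorbed: 1 − 64.4/100 = 0.3560.
Photons absorbed: 0.3560 × 8.102e-4 = 2.884e-4 mol.
Product: Φ × n_abs = 0.0048 × 2.884e-4 = 1.384e-6 mol.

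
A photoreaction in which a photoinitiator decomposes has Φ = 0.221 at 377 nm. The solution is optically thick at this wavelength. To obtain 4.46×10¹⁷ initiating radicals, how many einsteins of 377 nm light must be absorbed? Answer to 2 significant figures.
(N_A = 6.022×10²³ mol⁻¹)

Product: 4.46×10¹⁷ / 6.022×10²³ = 7.406×10⁻⁷ mol.
Photons that must be absorbed: 7.406×10⁻⁷ / 0.221 = 3.351×10⁻⁶ mol.

3.4×10⁻⁶ einstein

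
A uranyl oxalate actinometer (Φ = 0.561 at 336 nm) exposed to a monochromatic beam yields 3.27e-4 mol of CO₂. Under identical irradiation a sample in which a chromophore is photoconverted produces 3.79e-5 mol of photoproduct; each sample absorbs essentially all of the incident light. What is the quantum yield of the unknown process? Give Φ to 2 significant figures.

Photons absorbed by the actinometer: 3.27e-4 / 0.561 = 5.829e-4 mol.
Φ(unknown) = 3.79e-5 / 5.829e-4 = 0.065.

Φ = 0.065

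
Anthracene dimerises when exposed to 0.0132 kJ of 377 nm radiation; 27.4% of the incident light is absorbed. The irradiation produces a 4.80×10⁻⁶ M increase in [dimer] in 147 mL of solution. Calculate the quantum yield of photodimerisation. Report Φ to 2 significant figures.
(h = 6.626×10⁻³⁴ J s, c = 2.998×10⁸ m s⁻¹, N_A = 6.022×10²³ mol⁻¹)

Product: (4.80×10⁻⁶ M)(0.147 L) = 7.056×10⁻⁷ mol.
Photon energy at 377 nm: hc/λ = (6.626×10⁻³⁴)(2.998×10⁸)/(377×10⁻⁹) = 5.269×10⁻¹⁹ J.
Incident energy: 0.0132 kJ = 13.2 J.
Photons incident: 13.2 / 5.269×10⁻¹⁹ = 2.505×10¹⁹, i.e. 2.505×10¹⁹/6.022×10²³ = 4.160×10⁻⁵ mol.
Photons absorbed: 0.274 × 4.160×10⁻⁵ = 1.140×10⁻⁵ mol.
Φ = 7.056×10⁻⁷ mol / 1.140×10⁻⁵ mol photons = 0.062.

Φ = 0.062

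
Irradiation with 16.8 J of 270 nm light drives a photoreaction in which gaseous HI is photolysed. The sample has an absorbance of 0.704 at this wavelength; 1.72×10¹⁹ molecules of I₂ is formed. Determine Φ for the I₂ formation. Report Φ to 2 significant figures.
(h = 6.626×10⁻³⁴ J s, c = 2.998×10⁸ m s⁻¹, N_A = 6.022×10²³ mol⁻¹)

Product: 1.72×10¹⁹ / 6.022×10²³ = 2.856×10⁻⁵ mol.
Photon energy at 270 nm: hc/λ = (6.626×10⁻³⁴)(2.998×10⁸)/(270×10⁻⁹) = 7.357×10⁻¹⁹ J.
Photons incident: 16.8 / 7.357×10⁻¹⁹ = 2.284×10¹⁹, i.e. 2.284×10¹⁹/6.022×10²³ = 3.793×10⁻⁵ mol.
Fraction absorbed: 1 − 10^(−0.704) = 0.8023.
Photons absorbed: 0.8023 × 3.793×10⁻⁵ = 3.043×10⁻⁵ mol.
Φ = 2.856×10⁻⁵ mol / 3.043×10⁻⁵ mol photons = 0.94.

Φ = 0.94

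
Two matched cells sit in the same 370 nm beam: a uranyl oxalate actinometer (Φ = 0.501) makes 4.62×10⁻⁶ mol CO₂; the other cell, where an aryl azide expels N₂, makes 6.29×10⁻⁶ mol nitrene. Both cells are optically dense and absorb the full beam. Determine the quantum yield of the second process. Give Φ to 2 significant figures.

Φ = 0.68

Photons absorbed by the actinometer: 4.62×10⁻⁶ / 0.501 = 9.222×10⁻⁶ mol.
Φ(unknown) = 6.29×10⁻⁶ / 9.222×10⁻⁶ = 0.68.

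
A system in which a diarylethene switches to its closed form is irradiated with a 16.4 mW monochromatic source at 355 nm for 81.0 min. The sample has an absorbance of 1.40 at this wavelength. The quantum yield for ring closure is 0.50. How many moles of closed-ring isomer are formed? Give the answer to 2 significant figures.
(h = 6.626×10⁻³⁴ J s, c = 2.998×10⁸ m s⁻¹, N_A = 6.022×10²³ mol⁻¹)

1.1×10⁻⁴ mol

Photon energy at 355 nm: hc/λ = (6.626×10⁻³⁴)(2.998×10⁸)/(355×10⁻⁹) = 5.596×10⁻¹⁹ J.
Energy delivered: (16.4 mW)(4860 s) = 79.70 J.
Photons incident: 79.70 / 5.596×10⁻¹⁹ = 1.424×10²⁰, i.e. 1.424×10²⁰/6.022×10²³ = 2.365×10⁻⁴ mol.
Fraction absorbed: 1 − 10^(−1.40) = 0.9602.
Photons absorbed: 0.9602 × 2.365×10⁻⁴ = 2.271×10⁻⁴ mol.
Product: Φ × n_abs = 0.50 × 2.271×10⁻⁴ = 1.136×10⁻⁴ mol.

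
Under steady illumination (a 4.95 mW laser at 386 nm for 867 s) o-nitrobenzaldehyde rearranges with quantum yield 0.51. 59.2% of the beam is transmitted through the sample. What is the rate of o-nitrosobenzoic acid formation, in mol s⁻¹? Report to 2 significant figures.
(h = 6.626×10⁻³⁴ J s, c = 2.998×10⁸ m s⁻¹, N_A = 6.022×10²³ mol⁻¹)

Photon energy at 386 nm: hc/λ = (6.626×10⁻³⁴)(2.998×10⁸)/(386×10⁻⁹) = 5.146×10⁻¹⁹ J.
Energy delivered: (4.95 mW)(867 s) = 4.292 J.
Photons incident: 4.292 / 5.146×10⁻¹⁹ = 8.340×10¹⁸, i.e. 8.340×10¹⁸/6.022×10²³ = 1.385×10⁻⁵ mol.
Fraction absorbed: 1 − 59.2/100 = 0.4080.
Photons absorbed: 0.4080 × 1.385×10⁻⁵ = 5.651×10⁻⁶ mol.
Product formed: 0.51 × 5.651×10⁻⁶ = 2.882×10⁻⁶ mol.
Rate: 2.882×10⁻⁶ / 867 s = 3.3×10⁻⁹ mol s⁻¹.

3.3×10⁻⁹ mol s⁻¹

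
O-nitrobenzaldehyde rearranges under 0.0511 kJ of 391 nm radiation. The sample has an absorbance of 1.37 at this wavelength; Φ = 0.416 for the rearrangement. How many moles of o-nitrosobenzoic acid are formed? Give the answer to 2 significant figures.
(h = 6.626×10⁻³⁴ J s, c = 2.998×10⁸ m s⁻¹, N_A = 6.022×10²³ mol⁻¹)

6.7×10⁻⁵ mol

Photon energy at 391 nm: hc/λ = (6.626×10⁻³⁴)(2.998×10⁸)/(391×10⁻⁹) = 5.080×10⁻¹⁹ J.
Incident energy: 0.0511 kJ = 51.1 J.
Photons incident: 51.1 / 5.080×10⁻¹⁹ = 1.006×10²⁰, i.e. 1.006×10²⁰/6.022×10²³ = 1.671×10⁻⁴ mol.
Fraction absorbed: 1 − 10^(−1.37) = 0.9573.
Photons absorbed: 0.9573 × 1.671×10⁻⁴ = 1.600×10⁻⁴ mol.
Product: Φ × n_abs = 0.416 × 1.600×10⁻⁴ = 6.656×10⁻⁵ mol.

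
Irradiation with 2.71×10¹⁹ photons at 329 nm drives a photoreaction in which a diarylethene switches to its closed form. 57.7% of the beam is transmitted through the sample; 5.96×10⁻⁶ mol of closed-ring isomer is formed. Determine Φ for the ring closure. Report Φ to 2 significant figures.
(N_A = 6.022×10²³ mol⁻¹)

Φ = 0.31

Moles of photons: 2.71×10¹⁹ / 6.022×10²³ = 4.500×10⁻⁵ mol.
Fraction absorbed: 1 − 57.7/100 = 0.4230.
Photons absorbed: 0.4230 × 4.500×10⁻⁵ = 1.904×10⁻⁵ mol.
Φ = 5.96×10⁻⁶ mol / 1.904×10⁻⁵ mol photons = 0.31.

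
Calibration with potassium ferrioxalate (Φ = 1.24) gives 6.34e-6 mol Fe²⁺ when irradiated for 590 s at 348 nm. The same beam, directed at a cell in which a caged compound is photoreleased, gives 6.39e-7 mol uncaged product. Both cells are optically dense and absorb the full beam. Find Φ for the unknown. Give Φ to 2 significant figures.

Φ = 0.12

Photons absorbed by the actinometer: 6.34e-6 / 1.24 = 5.113e-6 mol.
Φ(unknown) = 6.39e-7 / 5.113e-6 = 0.12.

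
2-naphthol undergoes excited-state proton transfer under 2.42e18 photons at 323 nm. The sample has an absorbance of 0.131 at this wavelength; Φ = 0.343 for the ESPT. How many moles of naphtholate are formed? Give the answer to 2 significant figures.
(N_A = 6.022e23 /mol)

Moles of photons: 2.42e18 / 6.022e23 = 4.019e-6 mol.
Fraction absorbed: 1 − 10^(−0.131) = 0.2604.
Photons absorbed: 0.2604 × 4.019e-6 = 1.047e-6 mol.
Product: Φ × n_abs = 0.343 × 1.047e-6 = 3.591e-7 mol.

3.6e-7 mol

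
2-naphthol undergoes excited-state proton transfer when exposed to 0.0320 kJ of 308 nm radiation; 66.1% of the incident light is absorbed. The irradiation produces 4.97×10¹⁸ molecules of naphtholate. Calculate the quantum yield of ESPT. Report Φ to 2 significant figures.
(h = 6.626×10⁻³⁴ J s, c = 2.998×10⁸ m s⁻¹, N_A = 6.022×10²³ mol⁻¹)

Φ = 0.15

Product: 4.97×10¹⁸ / 6.022×10²³ = 8.253×10⁻⁶ mol.
Photon energy at 308 nm: hc/λ = (6.626×10⁻³⁴)(2.998×10⁸)/(308×10⁻⁹) = 6.450×10⁻¹⁹ J.
Incident energy: 0.0320 kJ = 32.0 J.
Photons incident: 32.0 / 6.450×10⁻¹⁹ = 4.961×10¹⁹, i.e. 4.961×10¹⁹/6.022×10²³ = 8.238×10⁻⁵ mol.
Photons absorbed: 0.661 × 8.238×10⁻⁵ = 5.445×10⁻⁵ mol.
Φ = 8.253×10⁻⁶ mol / 5.445×10⁻⁵ mol photons = 0.15.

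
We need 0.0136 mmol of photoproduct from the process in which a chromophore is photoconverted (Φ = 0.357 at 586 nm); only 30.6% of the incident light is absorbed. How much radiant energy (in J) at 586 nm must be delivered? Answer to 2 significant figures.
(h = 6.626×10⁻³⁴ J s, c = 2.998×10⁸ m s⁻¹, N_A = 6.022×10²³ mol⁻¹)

Product: 0.0136 mmol = 1.36×10⁻⁵ mol.
Photons that must be absorbed: 1.36×10⁻⁵ / 0.357 = 3.810×10⁻⁵ mol.
Incident photons needed: 3.810×10⁻⁵ / 0.306 = 1.245×10⁻⁴ mol.
Photon energy: hc/λ = 3.390×10⁻¹⁹ J; per mole, 2.041×10⁵ J mol⁻¹.
Energy required: 1.245×10⁻⁴ × 2.041×10⁵ = 25 J.

25 J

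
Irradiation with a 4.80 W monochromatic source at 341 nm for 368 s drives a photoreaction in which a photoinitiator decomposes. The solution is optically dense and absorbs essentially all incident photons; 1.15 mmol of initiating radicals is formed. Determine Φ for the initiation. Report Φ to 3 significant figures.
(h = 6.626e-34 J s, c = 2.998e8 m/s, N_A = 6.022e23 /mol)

Φ = 0.228

Product: 1.15 mmol = 0.00115 mol.
Photon energy at 341 nm: hc/λ = (6.626e-34)(2.998e8)/(341e-9) = 5.825e-19 J.
Energy delivered: (4.80 W)(368 s) = 1766 J.
Photons incident: 1766 / 5.825e-19 = 3.032e21, i.e. 3.032e21/6.022e23 = 0.005035 mol.
Φ = 0.00115 mol / 0.005035 mol photons = 0.228.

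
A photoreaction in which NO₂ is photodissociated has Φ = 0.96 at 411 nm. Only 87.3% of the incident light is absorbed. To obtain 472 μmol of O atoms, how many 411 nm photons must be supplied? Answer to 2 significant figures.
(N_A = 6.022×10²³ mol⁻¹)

Product: 472 μmol = 4.72×10⁻⁴ mol.
Photons that must be absorbed: 4.72×10⁻⁴ / 0.96 = 4.917×10⁻⁴ mol.
Incident photons needed: 4.917×10⁻⁴ / 0.873 = 5.632×10⁻⁴ mol.
Photon count: 5.632×10⁻⁴ × 6.022×10²³ = 3.4×10²⁰.

3.4×10²⁰ photons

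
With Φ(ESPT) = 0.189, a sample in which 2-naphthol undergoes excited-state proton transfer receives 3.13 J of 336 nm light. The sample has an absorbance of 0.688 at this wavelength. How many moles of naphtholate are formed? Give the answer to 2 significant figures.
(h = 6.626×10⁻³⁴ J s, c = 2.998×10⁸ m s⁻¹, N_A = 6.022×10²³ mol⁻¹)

Photon energy at 336 nm: hc/λ = (6.626×10⁻³⁴)(2.998×10⁸)/(336×10⁻⁹) = 5.912×10⁻¹⁹ J.
Photons incident: 3.13 / 5.912×10⁻¹⁹ = 5.294×10¹⁸, i.e. 5.294×10¹⁸/6.022×10²³ = 8.791×10⁻⁶ mol.
Fraction absorbed: 1 − 10^(−0.688) = 0.7949.
Photons absorbed: 0.7949 × 8.791×10⁻⁶ = 6.988×10⁻⁶ mol.
Product: Φ × n_abs = 0.189 × 6.988×10⁻⁶ = 1.321×10⁻⁶ mol.

1.3×10⁻⁶ mol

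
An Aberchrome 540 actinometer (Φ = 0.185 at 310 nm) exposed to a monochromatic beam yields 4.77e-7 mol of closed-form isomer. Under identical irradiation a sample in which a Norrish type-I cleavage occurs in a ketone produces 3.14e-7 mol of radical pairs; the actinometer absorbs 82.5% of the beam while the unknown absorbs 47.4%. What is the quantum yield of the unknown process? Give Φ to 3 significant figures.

Φ = 0.212

Photons absorbed by the actinometer: 4.77e-7 / 0.185 = 2.578e-6 mol.
Incident flux: 2.578e-6 / 0.825 = 3.125e-6 einstein.
Absorbed by unknown: 0.474 × 3.125e-6 = 1.481e-6 mol.
Φ(unknown) = 3.14e-7 / 1.481e-6 = 0.212.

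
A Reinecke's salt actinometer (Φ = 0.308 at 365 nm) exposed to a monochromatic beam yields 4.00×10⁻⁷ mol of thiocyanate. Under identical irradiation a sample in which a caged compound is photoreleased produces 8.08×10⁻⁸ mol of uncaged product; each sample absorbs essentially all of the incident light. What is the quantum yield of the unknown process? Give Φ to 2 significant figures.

Φ = 0.062

Photons absorbed by the actinometer: 4.00×10⁻⁷ / 0.308 = 1.299×10⁻⁶ mol.
Φ(unknown) = 8.08×10⁻⁸ / 1.299×10⁻⁶ = 0.062.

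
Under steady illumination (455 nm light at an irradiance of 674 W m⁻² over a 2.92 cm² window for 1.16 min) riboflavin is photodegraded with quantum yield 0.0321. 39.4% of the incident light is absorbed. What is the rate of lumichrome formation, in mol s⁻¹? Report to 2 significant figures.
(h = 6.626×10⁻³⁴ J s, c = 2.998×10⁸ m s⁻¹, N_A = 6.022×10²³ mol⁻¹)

Photon energy at 455 nm: hc/λ = (6.626×10⁻³⁴)(2.998×10⁸)/(455×10⁻⁹) = 4.366×10⁻¹⁹ J.
Energy delivered: (674 W m⁻²)(2.92×10⁻⁴ m²)(69.6 s) = 13.70 J.
Photons incident: 13.70 / 4.366×10⁻¹⁹ = 3.138×10¹⁹, i.e. 3.138×10¹⁹/6.022×10²³ = 5.211×10⁻⁵ mol.
Photons absorbed: 0.394 × 5.211×10⁻⁵ = 2.053×10⁻⁵ mol.
Product formed: 0.0321 × 2.053×10⁻⁵ = 6.590×10⁻⁷ mol.
Rate: 6.590×10⁻⁷ / 69.6 s = 9.5×10⁻⁹ mol s⁻¹.

9.5×10⁻⁹ mol s⁻¹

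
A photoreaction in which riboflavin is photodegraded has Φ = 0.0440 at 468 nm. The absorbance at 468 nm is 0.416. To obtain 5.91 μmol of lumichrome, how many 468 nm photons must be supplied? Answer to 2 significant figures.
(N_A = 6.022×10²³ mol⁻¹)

Product: 5.91 μmol = 5.91×10⁻⁶ mol.
Photons that must be absorbed: 5.91×10⁻⁶ / 0.0440 = 1.343×10⁻⁴ mol.
Fraction absorbed: 1 − 10^(−0.416) = 0.6163.
Incident photons needed: 1.343×10⁻⁴ / 0.6163 = 2.179×10⁻⁴ mol.
Photon count: 2.179×10⁻⁴ × 6.022×10²³ = 1.3×10²⁰.

1.3×10²⁰ photons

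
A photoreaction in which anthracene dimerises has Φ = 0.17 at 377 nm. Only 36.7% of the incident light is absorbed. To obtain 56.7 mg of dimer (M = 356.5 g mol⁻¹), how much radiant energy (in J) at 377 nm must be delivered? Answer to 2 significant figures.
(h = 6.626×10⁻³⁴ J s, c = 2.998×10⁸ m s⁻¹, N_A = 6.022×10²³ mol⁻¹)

810 J

Product: 56.7 mg / 356.5 g mol⁻¹ = 1.590×10⁻⁴ mol.
Photons that must be absorbed: 1.590×10⁻⁴ / 0.17 = 9.353×10⁻⁴ mol.
Incident photons needed: 9.353×10⁻⁴ / 0.367 = 0.002549 mol.
Photon energy: hc/λ = 5.269×10⁻¹⁹ J; per mole, 3.173×10⁵ J mol⁻¹.
Energy required: 0.002549 × 3.173×10⁵ = 810 J.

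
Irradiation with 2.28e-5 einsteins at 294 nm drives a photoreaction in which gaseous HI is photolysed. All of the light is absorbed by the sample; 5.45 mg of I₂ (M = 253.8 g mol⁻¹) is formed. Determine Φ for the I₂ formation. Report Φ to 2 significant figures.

Φ = 0.94

Product: 5.45 mg / 253.8 g mol⁻¹ = 2.147e-5 mol.
Φ = 2.147e-5 mol / 2.28e-5 mol photons = 0.94.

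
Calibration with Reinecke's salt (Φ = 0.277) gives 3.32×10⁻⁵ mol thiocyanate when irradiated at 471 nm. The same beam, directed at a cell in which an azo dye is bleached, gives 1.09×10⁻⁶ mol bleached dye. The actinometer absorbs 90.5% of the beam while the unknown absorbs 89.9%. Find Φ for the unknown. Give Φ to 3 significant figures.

Φ = 0.00915

Photons absorbed by the actinometer: 3.32×10⁻⁵ / 0.277 = 1.199×10⁻⁴ mol.
Incident flux: 1.199×10⁻⁴ / 0.905 = 1.325×10⁻⁴ einstein.
Absorbed by unknown: 0.899 × 1.325×10⁻⁴ = 1.191×10⁻⁴ mol.
Φ(unknown) = 1.09×10⁻⁶ / 1.191×10⁻⁴ = 0.00915.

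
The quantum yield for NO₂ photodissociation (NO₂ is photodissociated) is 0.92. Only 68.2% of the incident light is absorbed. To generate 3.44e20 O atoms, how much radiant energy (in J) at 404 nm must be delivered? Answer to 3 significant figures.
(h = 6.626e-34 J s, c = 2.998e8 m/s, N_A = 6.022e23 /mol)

Product: 3.44e20 / 6.022e23 = 5.712e-4 mol.
Photons that must be absorbed: 5.712e-4 / 0.92 = 6.209e-4 mol.
Incident photons needed: 6.209e-4 / 0.682 = 9.104e-4 mol.
Photon energy: hc/λ = 4.917e-19 J; per mole, 2.961e5 J mol⁻¹.
Energy required: 9.104e-4 × 2.961e5 = 270 J.

270 J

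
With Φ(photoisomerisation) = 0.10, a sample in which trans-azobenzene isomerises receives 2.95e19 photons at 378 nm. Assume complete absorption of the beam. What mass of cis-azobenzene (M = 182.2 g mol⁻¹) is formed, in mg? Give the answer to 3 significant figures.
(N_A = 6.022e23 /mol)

0.893 mg

Moles of photons: 2.95e19 / 6.022e23 = 4.899e-5 mol.
Product: Φ × n_abs = 0.10 × 4.899e-5 = 4.899e-6 mol.
Mass: 4.899e-6 × 182.2 = 8.926e-4 g = 0.893 mg.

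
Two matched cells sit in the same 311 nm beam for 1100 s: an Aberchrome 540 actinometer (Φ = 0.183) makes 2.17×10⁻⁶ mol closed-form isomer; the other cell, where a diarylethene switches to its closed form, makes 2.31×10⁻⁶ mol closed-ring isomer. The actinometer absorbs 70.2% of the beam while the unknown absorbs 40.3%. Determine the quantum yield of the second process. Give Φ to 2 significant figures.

Photons absorbed by the actinometer: 2.17×10⁻⁶ / 0.183 = 1.186×10⁻⁵ mol.
Incident flux: 1.186×10⁻⁵ / 0.702 = 1.689×10⁻⁵ einstein.
Absorbed by unknown: 0.403 × 1.689×10⁻⁵ = 6.807×10⁻⁶ mol.
Φ(unknown) = 2.31×10⁻⁶ / 6.807×10⁻⁶ = 0.34.

Φ = 0.34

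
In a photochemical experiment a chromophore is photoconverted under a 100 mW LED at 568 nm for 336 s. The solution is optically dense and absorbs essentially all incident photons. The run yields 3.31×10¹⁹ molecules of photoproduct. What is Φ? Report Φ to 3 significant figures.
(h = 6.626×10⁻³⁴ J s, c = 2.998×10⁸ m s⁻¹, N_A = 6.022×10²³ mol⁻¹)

Φ = 0.345

Product: 3.31×10¹⁹ / 6.022×10²³ = 5.497×10⁻⁵ mol.
Photon energy at 568 nm: hc/λ = (6.626×10⁻³⁴)(2.998×10⁸)/(568×10⁻⁹) = 3.497×10⁻¹⁹ J.
Energy delivered: (100 mW)(336 s) = 33.60 J.
Photons incident: 33.60 / 3.497×10⁻¹⁹ = 9.608×10¹⁹, i.e. 9.608×10¹⁹/6.022×10²³ = 1.595×10⁻⁴ mol.
Φ = 5.497×10⁻⁵ mol / 1.595×10⁻⁴ mol photons = 0.345.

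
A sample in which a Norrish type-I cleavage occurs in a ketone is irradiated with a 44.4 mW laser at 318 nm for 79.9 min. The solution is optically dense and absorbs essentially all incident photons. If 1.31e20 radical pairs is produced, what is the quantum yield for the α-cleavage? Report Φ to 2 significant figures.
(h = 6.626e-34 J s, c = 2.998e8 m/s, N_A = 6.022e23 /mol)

Product: 1.31e20 / 6.022e23 = 2.175e-4 mol.
Photon energy at 318 nm: hc/λ = (6.626e-34)(2.998e8)/(318e-9) = 6.247e-19 J.
Energy delivered: (44.4 mW)(4794 s) = 212.9 J.
Photons incident: 212.9 / 6.247e-19 = 3.408e20, i.e. 3.408e20/6.022e23 = 5.659e-4 mol.
Φ = 2.175e-4 mol / 5.659e-4 mol photons = 0.38.

Φ = 0.38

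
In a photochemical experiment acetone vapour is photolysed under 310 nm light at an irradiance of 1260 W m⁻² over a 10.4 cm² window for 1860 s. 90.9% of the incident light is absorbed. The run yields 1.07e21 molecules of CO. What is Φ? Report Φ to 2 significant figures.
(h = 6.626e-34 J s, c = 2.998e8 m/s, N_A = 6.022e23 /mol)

Φ = 0.31

Product: 1.07e21 / 6.022e23 = 0.001777 mol.
Photon energy at 310 nm: hc/λ = (6.626e-34)(2.998e8)/(310e-9) = 6.408e-19 J.
Energy delivered: (1260 W m⁻²)(10.4e-4 m²)(1860 s) = 2437 J.
Photons incident: 2437 / 6.408e-19 = 3.803e21, i.e. 3.803e21/6.022e23 = 0.006315 mol.
Photons absorbed: 0.909 × 0.006315 = 0.005740 mol.
Φ = 0.001777 mol / 0.005740 mol photons = 0.31.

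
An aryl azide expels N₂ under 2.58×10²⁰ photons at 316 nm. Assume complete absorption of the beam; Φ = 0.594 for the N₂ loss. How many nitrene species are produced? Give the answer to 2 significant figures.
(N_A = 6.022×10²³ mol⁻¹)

1.5×10²⁰ species

Moles of photons: 2.58×10²⁰ / 6.022×10²³ = 4.284×10⁻⁴ mol.
Product: Φ × n_abs = 0.594 × 4.284×10⁻⁴ = 2.545×10⁻⁴ mol.
As a count: 2.545×10⁻⁴ × 6.022×10²³ = 1.5×10²⁰.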